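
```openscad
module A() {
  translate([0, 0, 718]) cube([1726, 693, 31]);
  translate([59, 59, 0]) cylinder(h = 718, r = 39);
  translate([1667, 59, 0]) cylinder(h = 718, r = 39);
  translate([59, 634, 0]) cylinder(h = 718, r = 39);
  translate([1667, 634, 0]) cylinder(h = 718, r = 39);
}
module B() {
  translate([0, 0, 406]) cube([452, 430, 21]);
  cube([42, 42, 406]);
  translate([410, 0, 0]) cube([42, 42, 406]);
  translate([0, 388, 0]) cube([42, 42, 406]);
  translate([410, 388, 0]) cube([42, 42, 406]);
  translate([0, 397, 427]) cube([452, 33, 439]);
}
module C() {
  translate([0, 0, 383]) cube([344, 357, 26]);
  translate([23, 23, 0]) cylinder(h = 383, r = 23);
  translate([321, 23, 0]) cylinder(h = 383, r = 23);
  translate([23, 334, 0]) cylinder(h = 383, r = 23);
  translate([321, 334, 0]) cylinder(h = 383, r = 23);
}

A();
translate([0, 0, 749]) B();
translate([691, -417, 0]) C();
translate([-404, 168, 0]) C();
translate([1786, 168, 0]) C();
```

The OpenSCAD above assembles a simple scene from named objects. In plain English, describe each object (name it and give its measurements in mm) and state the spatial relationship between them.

A is a table with a 1726×693 mm rectangular top, 31 mm thick, top surface at z = 749 mm, supported by four round legs of 78 mm diameter, each leg's bounding box inset 20 mm from the nearest pair of top edges, running from the floor.

B is a chair: 452×430 mm seat, 21 mm thick, top at z = 427 mm, on four 42 mm square corner legs flush with the seat edges. A 33 mm thick backrest slab spans the full seat width, extending 439 mm above the seat top, its back face flush with the seat's +y edge.

C is a simple wooden stool: a rectangular seat 344 mm (x) by 357 mm (y), 26 mm thick, top face at z = 409 mm, on four round legs, each 46 mm in diameter. The legs rest on z = 0, each leg's axis is inset half a diameter from the nearest pair of seat edges (so the leg's bounding box is flush with the corner).

The chair is on top of the table. Three stools sit around the table at the −y, −x, +x sides.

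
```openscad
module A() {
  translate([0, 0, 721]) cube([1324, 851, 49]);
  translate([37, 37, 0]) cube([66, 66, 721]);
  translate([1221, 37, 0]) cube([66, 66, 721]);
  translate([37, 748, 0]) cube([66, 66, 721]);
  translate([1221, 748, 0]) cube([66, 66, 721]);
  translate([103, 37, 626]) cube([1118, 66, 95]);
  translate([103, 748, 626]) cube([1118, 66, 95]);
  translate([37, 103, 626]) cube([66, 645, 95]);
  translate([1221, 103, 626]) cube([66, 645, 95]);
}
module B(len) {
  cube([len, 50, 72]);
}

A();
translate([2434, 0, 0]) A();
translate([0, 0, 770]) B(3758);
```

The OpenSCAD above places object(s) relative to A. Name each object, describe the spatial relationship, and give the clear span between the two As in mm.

A is a table. B is a beam. A beam spans the tops of two tables. The clear span between the two tables is 1110 mm.

Second table starts at x = 2434; first ends at x = 1324; clear span = 2434 − 1324 = 1110 mm.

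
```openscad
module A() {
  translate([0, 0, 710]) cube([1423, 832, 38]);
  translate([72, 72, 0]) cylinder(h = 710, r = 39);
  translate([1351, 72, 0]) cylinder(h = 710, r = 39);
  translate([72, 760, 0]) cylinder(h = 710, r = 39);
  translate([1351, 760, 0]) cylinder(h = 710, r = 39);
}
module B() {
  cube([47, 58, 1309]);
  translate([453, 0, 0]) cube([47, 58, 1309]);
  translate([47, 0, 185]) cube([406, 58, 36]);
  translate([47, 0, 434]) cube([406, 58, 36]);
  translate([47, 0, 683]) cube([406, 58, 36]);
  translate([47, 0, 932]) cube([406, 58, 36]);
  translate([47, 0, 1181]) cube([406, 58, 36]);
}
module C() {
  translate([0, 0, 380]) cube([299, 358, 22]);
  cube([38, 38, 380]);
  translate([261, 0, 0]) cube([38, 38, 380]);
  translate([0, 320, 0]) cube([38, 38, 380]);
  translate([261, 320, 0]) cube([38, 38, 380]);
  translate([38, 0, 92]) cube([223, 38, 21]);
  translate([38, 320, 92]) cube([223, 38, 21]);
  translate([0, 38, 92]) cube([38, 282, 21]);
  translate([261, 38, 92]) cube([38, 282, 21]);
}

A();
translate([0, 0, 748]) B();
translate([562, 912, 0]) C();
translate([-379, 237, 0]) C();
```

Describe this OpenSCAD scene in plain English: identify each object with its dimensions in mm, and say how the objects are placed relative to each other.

A is a table: top 1423 mm (x) × 832 mm (y), 38 mm thick, upper face at z = 748 mm, on four round legs of 78 mm diameter, each leg's bounding box inset 33 mm from the nearest pair of top edges, running from z = 0 to the bottom of the top.

B is a straight ladder. Two 47×58 mm vertical rails, 1309 mm tall, stand 500 mm apart (outside-to-outside) with their front faces coplanar on the −y side. 5 rungs, each 58 mm deep and 36 mm tall, span between the inner faces of the rails, front faces flush with the rails. The lowest rung's underside is at z = 185 mm and rungs are spaced 249 mm apart (underside to underside).

C is a simple wooden stool: a rectangular seat 299 mm (x) by 358 mm (y), 22 mm thick, top face at z = 402 mm, on four square legs, each 38×38 mm in cross-section. The legs rest on z = 0, each flush with a corner of the seat. Four stretchers, 38 mm wide and 21 mm tall, connect adjacent legs with their undersides at z = 92 mm, each running between the inner faces of the legs it joins and aligned with the legs' outer faces on the other axis.

The ladder is on top of the table. Two stools sit around the table at the +y, −x sides.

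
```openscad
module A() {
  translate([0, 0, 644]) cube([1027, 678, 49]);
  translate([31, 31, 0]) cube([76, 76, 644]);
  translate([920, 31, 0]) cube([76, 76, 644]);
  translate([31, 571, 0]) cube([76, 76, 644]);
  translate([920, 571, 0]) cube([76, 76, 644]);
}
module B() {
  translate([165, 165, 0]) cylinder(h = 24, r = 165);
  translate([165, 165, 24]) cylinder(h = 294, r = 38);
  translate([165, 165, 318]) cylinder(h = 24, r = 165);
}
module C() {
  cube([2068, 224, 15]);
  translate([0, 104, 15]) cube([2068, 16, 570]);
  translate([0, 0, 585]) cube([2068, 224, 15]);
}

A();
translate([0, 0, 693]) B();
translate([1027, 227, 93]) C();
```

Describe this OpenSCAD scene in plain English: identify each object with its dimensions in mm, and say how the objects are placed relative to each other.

A is a table with a 1027×678 mm rectangular top, 49 mm thick, top surface at z = 693 mm, supported by four 76×76 mm square legs, each inset 31 mm from the nearest pair of top edges, running from the floor.

B is a spool: two coaxial disc flanges of radius 165 mm and thickness 24 mm, joined by a core cylinder of radius 38 mm and height 294 mm. The lower flange rests on z = 0 and the three cylinders share a vertical axis.

C is an I-beam lying along x, 2068 mm long. Overall section height 600 mm. Two flanges 224 mm wide (y) and 15 mm thick, one on the floor and one at the top; a web 16 mm thick runs between them, centred on the flange width.

The spool is on top of the table. The I-beam is beside the table with their tops flush at z = 693.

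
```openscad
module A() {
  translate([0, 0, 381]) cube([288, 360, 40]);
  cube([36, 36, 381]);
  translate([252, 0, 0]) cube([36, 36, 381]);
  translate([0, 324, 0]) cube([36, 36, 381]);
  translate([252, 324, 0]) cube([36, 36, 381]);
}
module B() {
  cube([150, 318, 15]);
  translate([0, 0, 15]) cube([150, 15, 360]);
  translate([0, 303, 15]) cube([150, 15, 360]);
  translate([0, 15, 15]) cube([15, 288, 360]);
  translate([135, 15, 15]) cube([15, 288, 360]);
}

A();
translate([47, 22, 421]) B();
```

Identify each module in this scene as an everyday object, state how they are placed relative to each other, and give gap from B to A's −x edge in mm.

A is a stool. B is an open box. The open box is on top of the stool. The gap from the open box to the stool's −x edge is 47 mm.

The open box's min-x is at 47; the stool's min-x is 0; gap = 47 mm.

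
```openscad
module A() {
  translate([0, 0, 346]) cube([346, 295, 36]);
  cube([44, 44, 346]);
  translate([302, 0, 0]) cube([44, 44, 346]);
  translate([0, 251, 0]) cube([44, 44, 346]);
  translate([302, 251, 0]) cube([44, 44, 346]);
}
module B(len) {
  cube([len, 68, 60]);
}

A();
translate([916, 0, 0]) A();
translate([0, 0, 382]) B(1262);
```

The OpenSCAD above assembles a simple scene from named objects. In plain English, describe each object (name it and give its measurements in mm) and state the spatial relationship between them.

A is a four-legged stool. The seat is a 346×295×36 mm slab whose top surface is at z = 382 mm; four square legs, each 44×44 mm in cross-section, run from the floor (z = 0) to the underside of the seat, each flush with a corner of the seat.

B is a rectangular beam 1262 mm long (x), 68 mm deep (y), 60 mm thick (z).

The beam spans the tops of two stools placed 570 mm apart, resting at z = 382 mm.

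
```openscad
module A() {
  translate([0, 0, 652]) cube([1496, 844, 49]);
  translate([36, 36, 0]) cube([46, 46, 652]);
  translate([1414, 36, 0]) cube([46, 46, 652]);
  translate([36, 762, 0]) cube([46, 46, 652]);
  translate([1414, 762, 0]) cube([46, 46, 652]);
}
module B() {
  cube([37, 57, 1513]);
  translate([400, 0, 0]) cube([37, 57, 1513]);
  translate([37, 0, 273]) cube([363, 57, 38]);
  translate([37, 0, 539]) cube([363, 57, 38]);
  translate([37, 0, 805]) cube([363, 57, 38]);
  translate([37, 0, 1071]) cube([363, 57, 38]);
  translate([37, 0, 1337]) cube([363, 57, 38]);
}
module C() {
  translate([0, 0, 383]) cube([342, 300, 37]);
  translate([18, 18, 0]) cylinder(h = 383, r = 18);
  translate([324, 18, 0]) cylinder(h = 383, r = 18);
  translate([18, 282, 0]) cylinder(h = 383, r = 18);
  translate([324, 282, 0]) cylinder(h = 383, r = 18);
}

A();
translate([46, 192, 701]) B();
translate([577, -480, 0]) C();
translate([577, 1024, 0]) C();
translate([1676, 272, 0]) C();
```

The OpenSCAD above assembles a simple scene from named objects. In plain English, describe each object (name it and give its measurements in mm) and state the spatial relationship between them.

A is a rectangular dining table. The top is 1496×844×49 mm with its upper surface at z = 701 mm. It stands on four 46×46 mm square legs, each inset 36 mm from the nearest pair of top edges, running from the floor to the underside of the top.

B is a straight ladder. Two 37×57 mm vertical rails, 1513 mm tall, stand 437 mm apart (outside-to-outside) with their front faces coplanar on the −y side. 5 rungs, each 57 mm deep and 38 mm tall, span between the inner faces of the rails, front faces flush with the rails. The lowest rung's underside is at z = 273 mm and rungs are spaced 266 mm apart (underside to underside).

C is a four-legged stool. The seat is a 342×300×37 mm slab whose top surface is at z = 420 mm; four round legs, each 36 mm in diameter, run from the floor (z = 0) to the underside of the seat, each leg's axis is inset half a diameter from the nearest pair of seat edges (so the leg's bounding box is flush with the corner).

The ladder is on top of the table. Three stools sit around the table at the −y, +y, +x sides.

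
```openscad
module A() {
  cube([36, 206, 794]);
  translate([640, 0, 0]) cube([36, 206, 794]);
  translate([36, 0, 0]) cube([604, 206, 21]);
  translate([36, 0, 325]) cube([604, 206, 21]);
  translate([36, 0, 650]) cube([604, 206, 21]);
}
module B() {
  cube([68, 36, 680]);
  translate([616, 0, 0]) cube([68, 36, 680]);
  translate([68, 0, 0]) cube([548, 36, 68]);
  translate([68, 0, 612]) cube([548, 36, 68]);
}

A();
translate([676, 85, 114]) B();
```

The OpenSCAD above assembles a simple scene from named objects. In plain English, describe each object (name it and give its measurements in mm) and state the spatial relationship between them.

A is a bookshelf 676 mm wide overall, 206 mm deep and 794 mm tall. The two sides are 36 mm thick vertical panels. 3 horizontal shelves of 21 mm thickness span between the inner faces of the sides; the lowest shelf sits on the floor and shelves are stacked with a clear vertical gap of 304 mm between each pair.

B is a picture frame with a 548×544 mm rectangular opening (x by z) and a uniform 68 mm border on every side. Frame depth is 36 mm along y. It is built from two vertical stiles running the full outside height and two horizontal rails spanning the gap between the stiles.

The picture frame is beside the bookshelf with their tops flush at z = 794.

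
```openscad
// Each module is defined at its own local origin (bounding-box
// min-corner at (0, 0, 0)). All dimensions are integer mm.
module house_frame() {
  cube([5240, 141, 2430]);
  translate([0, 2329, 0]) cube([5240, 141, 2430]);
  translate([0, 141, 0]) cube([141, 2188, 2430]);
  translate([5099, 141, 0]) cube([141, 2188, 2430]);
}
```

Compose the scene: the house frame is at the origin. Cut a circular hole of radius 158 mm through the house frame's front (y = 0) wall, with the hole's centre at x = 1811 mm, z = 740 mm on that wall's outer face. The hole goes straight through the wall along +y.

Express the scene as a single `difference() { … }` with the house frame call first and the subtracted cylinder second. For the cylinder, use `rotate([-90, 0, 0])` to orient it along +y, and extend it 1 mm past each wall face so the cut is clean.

difference() {
  house_frame();
  translate([1811, -1, 740]) rotate([-90, 0, 0]) cylinder(h = 143, r = 158);
}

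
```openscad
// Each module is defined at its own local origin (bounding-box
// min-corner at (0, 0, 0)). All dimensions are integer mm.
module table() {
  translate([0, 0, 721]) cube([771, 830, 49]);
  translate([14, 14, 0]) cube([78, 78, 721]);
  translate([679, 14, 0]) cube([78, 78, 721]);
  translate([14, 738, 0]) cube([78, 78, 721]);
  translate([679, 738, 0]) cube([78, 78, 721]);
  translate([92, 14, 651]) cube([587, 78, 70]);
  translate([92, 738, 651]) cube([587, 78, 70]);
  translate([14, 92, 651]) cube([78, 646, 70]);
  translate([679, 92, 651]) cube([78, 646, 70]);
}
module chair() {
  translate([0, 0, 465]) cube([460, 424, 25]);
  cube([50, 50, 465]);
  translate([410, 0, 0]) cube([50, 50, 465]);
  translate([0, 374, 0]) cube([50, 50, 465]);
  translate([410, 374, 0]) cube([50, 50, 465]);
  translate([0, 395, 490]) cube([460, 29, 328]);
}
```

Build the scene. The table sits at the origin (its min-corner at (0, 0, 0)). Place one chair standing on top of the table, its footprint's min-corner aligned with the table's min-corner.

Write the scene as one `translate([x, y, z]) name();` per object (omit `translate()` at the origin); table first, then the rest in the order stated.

table();
translate([0, 0, 770]) chair();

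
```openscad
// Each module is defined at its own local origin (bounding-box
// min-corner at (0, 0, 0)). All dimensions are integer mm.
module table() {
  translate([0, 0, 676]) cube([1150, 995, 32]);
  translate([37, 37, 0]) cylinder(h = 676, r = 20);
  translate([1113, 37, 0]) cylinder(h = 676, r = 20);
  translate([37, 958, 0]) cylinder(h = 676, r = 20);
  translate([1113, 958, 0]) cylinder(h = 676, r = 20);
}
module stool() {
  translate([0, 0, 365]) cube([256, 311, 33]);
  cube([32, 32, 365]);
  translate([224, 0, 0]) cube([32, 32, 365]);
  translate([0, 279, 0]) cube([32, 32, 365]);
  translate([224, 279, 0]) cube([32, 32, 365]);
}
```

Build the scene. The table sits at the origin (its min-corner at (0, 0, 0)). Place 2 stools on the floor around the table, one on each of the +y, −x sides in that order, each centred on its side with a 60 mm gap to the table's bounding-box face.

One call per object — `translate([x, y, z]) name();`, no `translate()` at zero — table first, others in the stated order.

table();
translate([447, 1055, 0]) stool();
translate([-316, 342, 0]) stool();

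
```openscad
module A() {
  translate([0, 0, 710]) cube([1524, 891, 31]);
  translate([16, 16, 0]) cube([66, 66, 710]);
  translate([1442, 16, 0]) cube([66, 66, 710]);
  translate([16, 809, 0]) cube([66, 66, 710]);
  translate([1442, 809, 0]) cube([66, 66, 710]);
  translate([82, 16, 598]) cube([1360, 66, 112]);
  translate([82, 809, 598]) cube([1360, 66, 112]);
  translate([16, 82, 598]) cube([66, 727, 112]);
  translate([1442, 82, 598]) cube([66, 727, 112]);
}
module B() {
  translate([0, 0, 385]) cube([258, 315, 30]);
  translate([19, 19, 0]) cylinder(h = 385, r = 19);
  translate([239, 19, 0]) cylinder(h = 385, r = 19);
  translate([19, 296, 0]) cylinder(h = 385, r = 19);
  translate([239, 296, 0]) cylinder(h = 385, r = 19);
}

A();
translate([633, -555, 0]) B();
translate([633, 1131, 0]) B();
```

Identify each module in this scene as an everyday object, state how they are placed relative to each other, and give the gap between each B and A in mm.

A is a table. B is a stool. Two stools sit around the table at the −y, +y sides. The gap between each stool and the table is 240 mm.

Each stool's nearest face is 240 mm from the table's bounding box.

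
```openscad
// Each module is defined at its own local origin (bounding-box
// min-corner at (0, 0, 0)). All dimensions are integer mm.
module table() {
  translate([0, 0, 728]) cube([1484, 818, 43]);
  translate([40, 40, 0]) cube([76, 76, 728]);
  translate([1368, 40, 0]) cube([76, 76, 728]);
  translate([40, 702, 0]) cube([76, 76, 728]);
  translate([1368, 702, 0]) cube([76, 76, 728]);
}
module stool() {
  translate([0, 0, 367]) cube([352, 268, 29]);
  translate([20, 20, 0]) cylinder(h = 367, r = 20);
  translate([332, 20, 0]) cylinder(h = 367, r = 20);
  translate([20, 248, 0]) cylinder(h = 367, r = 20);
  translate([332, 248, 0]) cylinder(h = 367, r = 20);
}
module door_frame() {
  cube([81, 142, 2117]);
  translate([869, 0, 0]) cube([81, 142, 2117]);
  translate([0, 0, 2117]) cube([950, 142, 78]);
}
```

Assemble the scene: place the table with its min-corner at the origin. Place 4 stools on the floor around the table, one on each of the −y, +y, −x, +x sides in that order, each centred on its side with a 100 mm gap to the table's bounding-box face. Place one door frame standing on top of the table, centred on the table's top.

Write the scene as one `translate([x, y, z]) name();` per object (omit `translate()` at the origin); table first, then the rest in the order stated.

table();
translate([566, -368, 0]) stool();
translate([566, 918, 0]) stool();
translate([-452, 275, 0]) stool();
translate([1584, 275, 0]) stool();
translate([267, 338, 771]) door_frame();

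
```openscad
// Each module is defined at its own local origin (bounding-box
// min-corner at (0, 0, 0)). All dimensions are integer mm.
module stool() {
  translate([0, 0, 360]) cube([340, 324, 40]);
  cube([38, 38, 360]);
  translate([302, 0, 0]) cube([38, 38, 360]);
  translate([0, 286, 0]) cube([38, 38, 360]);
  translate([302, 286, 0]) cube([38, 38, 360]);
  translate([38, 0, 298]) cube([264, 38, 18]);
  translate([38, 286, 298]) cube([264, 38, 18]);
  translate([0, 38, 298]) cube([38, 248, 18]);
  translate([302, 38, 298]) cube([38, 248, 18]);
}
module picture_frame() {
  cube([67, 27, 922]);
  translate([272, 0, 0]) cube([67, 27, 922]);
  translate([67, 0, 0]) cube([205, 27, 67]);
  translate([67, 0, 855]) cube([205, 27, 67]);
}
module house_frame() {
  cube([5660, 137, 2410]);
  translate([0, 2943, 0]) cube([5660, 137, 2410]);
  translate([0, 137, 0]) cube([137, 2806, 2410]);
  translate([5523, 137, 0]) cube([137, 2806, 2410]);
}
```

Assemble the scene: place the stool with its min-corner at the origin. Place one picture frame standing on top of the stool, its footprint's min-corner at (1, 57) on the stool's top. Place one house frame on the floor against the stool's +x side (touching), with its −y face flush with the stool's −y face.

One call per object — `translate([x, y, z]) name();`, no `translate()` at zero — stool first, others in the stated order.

stool();
translate([1, 57, 400]) picture_frame();
translate([340, 0, 0]) house_frame();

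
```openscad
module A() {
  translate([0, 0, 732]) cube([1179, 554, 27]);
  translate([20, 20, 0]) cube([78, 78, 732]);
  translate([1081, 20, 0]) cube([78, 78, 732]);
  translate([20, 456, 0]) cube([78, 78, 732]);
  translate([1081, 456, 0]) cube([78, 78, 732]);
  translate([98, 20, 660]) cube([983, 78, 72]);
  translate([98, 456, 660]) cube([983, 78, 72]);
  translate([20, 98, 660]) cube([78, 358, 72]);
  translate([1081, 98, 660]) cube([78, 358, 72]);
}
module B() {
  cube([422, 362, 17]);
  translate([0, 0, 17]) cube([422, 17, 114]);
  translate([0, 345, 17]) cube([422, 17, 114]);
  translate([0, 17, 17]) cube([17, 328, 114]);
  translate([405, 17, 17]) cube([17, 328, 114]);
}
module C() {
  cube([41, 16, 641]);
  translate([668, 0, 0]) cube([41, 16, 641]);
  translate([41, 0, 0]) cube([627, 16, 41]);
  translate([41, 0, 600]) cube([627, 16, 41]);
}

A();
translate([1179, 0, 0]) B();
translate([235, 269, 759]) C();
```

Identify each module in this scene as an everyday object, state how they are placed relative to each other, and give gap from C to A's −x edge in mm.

The picture frame's min-x is at 235; the table's min-x is 0; gap = 235 mm.

A is a table. B is an open box. C is a picture frame. The open box is against the table's +x side, with their −y faces flush. The picture frame is on top of the table, centred. The gap from the picture frame to the table's −x edge is 235 mm.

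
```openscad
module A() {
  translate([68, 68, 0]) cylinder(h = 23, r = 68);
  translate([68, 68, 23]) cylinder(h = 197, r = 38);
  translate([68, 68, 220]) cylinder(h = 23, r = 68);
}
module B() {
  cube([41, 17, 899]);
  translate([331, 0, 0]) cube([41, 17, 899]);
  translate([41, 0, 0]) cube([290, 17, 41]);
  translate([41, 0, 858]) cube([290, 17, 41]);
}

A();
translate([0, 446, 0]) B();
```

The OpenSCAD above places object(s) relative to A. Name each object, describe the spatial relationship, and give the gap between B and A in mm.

The picture frame's nearest face is 310 mm from the spool's +y face.

A is a spool. B is a picture frame. The picture frame is on the floor beside the spool on its +y side. The gap between the picture frame and the spool is 310 mm.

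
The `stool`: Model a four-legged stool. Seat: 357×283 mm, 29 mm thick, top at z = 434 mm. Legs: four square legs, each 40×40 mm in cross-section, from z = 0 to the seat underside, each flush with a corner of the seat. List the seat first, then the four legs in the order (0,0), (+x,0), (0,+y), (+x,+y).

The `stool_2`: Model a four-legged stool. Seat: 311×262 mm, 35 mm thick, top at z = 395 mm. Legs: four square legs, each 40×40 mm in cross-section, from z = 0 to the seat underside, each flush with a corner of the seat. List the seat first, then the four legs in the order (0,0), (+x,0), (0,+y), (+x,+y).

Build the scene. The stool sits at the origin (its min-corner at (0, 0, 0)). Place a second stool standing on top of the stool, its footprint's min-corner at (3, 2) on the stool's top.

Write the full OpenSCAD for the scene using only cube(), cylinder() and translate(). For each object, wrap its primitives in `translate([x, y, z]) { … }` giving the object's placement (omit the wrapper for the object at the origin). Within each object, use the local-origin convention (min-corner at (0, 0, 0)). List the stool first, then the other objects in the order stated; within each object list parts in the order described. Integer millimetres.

translate([0, 0, 405]) cube([357, 283, 29]);
cube([40, 40, 405]);
translate([317, 0, 0]) cube([40, 40, 405]);
translate([0, 243, 0]) cube([40, 40, 405]);
translate([317, 243, 0]) cube([40, 40, 405]);
translate([3, 2, 434]) {
  translate([0, 0, 360]) cube([311, 262, 35]);
  cube([40, 40, 360]);
  translate([271, 0, 0]) cube([40, 40, 360]);
  translate([0, 222, 0]) cube([40, 40, 360]);
  translate([271, 222, 0]) cube([40, 40, 360]);
}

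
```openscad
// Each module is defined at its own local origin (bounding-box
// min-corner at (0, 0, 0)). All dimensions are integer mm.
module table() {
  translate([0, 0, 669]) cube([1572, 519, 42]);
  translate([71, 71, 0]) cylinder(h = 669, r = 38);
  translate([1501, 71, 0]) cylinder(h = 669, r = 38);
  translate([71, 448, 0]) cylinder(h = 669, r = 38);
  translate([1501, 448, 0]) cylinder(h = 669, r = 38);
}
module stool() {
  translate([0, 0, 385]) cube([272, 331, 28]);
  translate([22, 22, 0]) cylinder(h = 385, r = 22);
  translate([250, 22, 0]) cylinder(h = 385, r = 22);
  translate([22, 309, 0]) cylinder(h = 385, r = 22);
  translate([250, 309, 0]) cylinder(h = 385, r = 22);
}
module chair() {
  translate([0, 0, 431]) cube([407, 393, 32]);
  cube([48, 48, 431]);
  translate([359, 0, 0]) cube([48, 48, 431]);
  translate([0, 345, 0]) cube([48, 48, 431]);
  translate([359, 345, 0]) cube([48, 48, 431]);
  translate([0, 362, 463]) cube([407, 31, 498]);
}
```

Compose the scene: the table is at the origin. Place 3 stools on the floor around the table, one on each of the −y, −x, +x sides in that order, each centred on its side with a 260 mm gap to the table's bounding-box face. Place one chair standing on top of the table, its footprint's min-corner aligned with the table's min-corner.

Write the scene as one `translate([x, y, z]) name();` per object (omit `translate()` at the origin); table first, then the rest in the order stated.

table();
translate([650, -591, 0]) stool();
translate([-532, 94, 0]) stool();
translate([1832, 94, 0]) stool();
translate([0, 0, 711]) chair();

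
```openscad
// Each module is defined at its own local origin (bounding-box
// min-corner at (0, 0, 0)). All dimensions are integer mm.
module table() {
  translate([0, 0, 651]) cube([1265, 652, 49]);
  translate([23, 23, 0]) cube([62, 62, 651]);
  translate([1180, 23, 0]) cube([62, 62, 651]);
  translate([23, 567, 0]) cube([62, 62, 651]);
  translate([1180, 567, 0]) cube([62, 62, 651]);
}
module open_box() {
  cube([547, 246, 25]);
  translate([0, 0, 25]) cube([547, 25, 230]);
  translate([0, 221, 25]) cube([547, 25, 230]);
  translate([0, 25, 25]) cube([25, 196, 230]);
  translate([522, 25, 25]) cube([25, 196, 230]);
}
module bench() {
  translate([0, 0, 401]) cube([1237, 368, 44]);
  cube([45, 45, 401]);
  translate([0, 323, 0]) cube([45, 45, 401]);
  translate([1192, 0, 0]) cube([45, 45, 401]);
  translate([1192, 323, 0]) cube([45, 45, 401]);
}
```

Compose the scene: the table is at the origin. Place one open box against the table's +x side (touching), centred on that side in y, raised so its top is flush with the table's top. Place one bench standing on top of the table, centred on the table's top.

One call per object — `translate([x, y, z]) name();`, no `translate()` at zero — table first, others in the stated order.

table();
translate([1265, 203, 445]) open_box();
translate([14, 142, 700]) bench();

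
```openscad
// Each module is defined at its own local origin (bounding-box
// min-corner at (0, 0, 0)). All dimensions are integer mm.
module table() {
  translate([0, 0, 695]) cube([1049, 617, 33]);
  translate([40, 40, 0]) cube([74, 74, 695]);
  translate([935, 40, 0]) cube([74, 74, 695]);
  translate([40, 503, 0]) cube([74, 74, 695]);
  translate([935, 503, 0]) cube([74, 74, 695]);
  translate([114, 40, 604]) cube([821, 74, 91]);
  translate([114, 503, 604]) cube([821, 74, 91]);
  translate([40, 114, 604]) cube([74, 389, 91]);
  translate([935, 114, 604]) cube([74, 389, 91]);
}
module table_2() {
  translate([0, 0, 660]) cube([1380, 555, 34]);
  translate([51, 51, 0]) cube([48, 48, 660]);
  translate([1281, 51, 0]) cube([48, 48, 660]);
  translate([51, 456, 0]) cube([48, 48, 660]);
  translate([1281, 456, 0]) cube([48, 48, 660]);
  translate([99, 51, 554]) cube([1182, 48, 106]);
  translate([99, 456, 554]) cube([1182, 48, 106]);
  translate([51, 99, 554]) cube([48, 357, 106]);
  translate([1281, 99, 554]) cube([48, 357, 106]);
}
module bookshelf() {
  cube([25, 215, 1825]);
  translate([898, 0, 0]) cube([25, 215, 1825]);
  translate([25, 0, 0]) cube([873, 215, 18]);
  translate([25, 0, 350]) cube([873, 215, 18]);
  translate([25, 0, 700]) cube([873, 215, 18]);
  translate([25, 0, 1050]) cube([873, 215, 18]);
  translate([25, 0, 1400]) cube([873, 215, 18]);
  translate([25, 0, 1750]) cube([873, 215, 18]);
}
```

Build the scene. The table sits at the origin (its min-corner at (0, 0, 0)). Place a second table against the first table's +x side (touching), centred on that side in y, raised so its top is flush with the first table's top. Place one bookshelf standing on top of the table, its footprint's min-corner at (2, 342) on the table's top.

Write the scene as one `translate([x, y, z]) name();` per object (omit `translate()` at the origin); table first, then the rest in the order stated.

table();
translate([1049, 31, 34]) table_2();
translate([2, 342, 728]) bookshelf();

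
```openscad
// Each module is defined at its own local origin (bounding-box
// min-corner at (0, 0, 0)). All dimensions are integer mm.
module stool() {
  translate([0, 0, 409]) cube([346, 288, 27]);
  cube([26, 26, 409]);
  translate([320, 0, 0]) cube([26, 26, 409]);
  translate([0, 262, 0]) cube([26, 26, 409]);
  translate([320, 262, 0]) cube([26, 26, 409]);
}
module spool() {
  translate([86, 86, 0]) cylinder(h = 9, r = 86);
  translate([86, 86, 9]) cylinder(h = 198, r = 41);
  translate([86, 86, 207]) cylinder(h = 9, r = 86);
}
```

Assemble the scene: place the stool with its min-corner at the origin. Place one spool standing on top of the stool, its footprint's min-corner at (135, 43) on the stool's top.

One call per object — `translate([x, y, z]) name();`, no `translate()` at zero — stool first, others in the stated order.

stool();
translate([135, 43, 436]) spool();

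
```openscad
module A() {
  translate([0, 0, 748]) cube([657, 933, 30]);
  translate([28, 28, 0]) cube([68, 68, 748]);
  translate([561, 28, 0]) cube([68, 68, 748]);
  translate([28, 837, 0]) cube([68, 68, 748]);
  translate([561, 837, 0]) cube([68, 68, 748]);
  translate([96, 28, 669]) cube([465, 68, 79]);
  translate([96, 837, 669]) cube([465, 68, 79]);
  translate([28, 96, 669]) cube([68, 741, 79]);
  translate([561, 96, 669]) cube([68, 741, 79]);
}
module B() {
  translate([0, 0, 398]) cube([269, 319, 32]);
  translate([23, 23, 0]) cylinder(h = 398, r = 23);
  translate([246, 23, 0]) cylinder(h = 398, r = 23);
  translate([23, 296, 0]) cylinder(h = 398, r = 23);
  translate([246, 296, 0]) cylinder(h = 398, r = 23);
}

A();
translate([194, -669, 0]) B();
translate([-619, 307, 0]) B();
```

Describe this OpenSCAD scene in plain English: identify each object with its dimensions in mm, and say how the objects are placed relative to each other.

A is a table with a 657×933 mm rectangular top, 30 mm thick, top surface at z = 778 mm, supported by four 68×68 mm square legs, each inset 28 mm from the nearest pair of top edges, running from the floor. Four apron rails, 68 mm thick and 79 mm tall, run between adjacent legs with their top edges flush with the underside of the top and their outer faces flush with the legs' outer faces.

B is a four-legged stool. The seat is a 269×319×32 mm slab whose top surface is at z = 430 mm; four round legs, each 46 mm in diameter, run from the floor (z = 0) to the underside of the seat, each leg's axis is inset half a diameter from the nearest pair of seat edges (so the leg's bounding box is flush with the corner).

Two stools sit around the table at the −y, −x sides.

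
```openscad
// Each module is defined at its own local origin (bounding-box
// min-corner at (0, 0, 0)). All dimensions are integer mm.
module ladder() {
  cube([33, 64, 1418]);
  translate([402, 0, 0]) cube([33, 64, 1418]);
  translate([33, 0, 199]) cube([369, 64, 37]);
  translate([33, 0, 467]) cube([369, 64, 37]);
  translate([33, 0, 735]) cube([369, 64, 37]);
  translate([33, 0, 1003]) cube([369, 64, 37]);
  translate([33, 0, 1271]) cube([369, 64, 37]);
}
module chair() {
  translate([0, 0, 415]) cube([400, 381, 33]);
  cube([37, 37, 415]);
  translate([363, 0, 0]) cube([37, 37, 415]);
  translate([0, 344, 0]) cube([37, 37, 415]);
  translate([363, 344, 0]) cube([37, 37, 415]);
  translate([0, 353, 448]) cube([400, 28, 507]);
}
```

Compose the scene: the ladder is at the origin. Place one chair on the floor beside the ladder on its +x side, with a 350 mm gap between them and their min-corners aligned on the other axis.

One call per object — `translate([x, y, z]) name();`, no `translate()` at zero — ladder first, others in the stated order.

ladder();
translate([785, 0, 0]) chair();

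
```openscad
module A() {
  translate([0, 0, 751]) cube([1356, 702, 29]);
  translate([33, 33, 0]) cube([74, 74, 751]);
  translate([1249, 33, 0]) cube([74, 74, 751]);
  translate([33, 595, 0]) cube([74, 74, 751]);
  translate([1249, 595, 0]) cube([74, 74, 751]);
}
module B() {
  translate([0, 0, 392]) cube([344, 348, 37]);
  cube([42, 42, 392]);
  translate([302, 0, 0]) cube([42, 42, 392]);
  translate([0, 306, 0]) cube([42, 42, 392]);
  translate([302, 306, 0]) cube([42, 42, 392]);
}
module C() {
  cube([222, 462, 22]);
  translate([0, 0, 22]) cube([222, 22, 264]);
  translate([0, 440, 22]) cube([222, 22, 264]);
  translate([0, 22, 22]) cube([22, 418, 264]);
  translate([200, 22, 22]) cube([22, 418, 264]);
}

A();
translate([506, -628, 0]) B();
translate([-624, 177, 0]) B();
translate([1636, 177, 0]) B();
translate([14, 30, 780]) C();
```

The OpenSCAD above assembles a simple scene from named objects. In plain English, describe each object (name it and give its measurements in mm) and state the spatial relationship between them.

A is a rectangular dining table. The top is 1356×702×29 mm with its upper surface at z = 780 mm. It stands on four 74×74 mm square legs, each inset 33 mm from the nearest pair of top edges, running from the floor to the underside of the top.

B is a simple wooden stool: a rectangular seat 344 mm (x) by 348 mm (y), 37 mm thick, top face at z = 429 mm, on four square legs, each 42×42 mm in cross-section. The legs rest on z = 0, each flush with a corner of the seat.

C is an open-topped rectangular box: outside dimensions 222×462×286 mm, with a uniform wall and base thickness of 22 mm. The base is a full 222×462 slab on the floor; four walls sit on top of the base. The front and back walls (the −y and +y sides) span the full width; the two side walls fit between them.

Three stools sit around the table at the −y, −x, +x sides. The open box is on top of the table.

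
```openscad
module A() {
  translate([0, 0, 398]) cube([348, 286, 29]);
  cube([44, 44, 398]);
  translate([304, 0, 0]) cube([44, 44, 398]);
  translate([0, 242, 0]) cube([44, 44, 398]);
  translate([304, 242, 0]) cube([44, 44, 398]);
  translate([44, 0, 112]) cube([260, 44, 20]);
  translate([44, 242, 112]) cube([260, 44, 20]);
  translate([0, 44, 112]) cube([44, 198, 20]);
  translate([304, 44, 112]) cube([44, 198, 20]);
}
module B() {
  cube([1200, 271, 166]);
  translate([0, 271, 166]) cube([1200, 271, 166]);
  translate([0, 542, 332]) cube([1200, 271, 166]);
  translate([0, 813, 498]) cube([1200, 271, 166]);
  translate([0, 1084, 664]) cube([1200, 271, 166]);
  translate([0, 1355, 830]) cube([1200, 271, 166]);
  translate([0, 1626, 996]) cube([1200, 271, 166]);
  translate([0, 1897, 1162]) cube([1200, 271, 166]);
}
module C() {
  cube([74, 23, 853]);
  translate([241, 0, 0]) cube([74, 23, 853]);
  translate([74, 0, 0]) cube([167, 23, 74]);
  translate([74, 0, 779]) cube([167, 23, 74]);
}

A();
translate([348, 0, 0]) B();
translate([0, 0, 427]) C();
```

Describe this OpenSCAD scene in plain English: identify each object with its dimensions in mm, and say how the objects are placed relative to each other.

A is a four-legged stool. The seat is a 348×286×29 mm slab whose top surface is at z = 427 mm; four square legs, each 44×44 mm in cross-section, run from the floor (z = 0) to the underside of the seat, each flush with a corner of the seat. Four stretchers, 44 mm wide and 20 mm tall, connect adjacent legs with their undersides at z = 112 mm, each running between the inner faces of the legs it joins and aligned with the legs' outer faces on the other axis.

B is a straight staircase of 8 solid steps. Each step is 1200 mm wide (x), 271 mm deep (y, the going) and 166 mm tall (the rise). The first step rests on the floor; each subsequent step sits one going further in +y and one rise higher in +z, directly behind and above the previous step with no overlap.

C is a rectangular picture frame lying in the x–z plane (depth along y). The opening is 167 mm wide (x) by 705 mm tall (z), surrounded by a border 74 mm wide on all four sides. The frame is 23 mm deep and is made of two full-height vertical stiles with two horizontal rails fitted between them.

The staircase is against the stool's +x side, with their −y faces flush. The picture frame is on top of the stool.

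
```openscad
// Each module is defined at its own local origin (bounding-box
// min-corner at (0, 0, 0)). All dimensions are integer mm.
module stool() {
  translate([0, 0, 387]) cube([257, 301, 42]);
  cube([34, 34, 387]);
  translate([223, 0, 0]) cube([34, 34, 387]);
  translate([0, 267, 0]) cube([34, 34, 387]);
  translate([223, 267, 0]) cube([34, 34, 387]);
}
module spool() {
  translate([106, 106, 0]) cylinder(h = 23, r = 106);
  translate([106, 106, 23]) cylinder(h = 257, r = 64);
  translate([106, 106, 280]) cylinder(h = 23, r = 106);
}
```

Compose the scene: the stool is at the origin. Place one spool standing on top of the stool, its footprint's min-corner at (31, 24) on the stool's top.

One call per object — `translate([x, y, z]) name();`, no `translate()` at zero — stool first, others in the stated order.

stool();
translate([31, 24, 429]) spool();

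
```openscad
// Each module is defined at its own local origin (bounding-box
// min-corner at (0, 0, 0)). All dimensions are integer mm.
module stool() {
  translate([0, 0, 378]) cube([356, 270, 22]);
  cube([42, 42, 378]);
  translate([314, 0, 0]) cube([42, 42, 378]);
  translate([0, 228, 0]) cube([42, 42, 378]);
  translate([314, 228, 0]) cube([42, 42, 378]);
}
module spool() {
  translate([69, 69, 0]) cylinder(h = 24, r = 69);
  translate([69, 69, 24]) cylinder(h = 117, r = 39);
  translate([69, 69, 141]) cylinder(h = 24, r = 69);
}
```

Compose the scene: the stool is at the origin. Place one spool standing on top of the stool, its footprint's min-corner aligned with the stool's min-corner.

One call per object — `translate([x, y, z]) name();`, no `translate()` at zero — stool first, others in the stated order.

stool();
translate([0, 0, 400]) spool();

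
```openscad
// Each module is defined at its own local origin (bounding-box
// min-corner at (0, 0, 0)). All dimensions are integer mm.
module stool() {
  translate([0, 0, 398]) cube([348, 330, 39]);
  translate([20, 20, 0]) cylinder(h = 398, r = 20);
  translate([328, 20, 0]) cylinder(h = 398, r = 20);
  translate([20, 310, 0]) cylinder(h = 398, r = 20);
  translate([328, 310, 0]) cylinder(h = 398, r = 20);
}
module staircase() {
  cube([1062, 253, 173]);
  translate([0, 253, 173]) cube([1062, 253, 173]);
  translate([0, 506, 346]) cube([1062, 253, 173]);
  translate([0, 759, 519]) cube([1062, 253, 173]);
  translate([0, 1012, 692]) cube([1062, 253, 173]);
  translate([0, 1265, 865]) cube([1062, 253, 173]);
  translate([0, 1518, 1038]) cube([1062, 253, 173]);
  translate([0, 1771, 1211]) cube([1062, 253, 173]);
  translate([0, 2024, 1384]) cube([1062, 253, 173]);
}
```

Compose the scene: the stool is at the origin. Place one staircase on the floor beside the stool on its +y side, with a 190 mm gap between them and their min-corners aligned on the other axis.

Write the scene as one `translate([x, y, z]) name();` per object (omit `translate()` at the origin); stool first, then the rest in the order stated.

stool();
translate([0, 520, 0]) staircase();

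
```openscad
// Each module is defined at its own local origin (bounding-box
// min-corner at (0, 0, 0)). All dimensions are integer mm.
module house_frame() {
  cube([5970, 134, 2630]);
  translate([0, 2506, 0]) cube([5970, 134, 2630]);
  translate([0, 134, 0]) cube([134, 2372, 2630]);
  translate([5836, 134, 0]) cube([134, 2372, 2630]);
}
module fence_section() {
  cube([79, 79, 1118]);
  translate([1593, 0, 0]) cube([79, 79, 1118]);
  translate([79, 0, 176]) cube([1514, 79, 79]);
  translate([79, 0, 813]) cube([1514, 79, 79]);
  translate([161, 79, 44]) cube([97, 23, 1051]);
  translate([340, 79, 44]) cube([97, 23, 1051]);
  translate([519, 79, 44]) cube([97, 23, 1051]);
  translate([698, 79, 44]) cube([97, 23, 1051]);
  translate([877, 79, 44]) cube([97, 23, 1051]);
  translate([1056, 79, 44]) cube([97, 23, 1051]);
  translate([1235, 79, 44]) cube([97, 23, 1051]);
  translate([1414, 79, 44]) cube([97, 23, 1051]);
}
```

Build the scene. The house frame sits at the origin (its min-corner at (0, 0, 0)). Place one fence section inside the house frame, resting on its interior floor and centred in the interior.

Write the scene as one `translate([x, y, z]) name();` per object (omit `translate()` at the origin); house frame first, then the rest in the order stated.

house_frame();
translate([2149, 1269, 0]) fence_section();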